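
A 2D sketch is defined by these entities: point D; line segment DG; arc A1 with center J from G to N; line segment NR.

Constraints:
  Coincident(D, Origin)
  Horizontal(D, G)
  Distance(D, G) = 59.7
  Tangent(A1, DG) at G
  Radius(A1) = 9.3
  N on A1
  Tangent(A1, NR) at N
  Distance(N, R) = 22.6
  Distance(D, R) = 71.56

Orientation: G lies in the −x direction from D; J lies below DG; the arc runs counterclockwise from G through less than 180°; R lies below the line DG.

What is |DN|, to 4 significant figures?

69.69

Checks: |JG| = 9.300 ✓; |JN| = 9.300 ✓; ∠(JN, NR) = 90.00° ✓; |NR| = 22.60 ✓; |DR| = 71.56 ✓.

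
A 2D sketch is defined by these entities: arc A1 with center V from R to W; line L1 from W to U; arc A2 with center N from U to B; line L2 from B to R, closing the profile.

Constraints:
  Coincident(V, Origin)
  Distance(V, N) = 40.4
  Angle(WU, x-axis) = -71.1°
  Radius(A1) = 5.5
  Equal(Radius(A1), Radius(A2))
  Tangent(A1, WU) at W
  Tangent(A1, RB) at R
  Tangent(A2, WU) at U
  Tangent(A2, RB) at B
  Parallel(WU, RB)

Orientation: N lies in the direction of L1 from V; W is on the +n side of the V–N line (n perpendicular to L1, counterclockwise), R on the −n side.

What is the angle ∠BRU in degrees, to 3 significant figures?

15.2°

The slot axis is L1's direction at -71.1°, so u = (cos -71.1°, sin -71.1°) = (0.324, -0.946) and n = (−sin -71.1°, cos -71.1°) = (0.946, 0.324). V is at the origin and N lies 40.4 along u from V, so N = 40.4·u = (13.1, -38.2). Tangency of A1 to both parallel lines with radius 5.5 puts W and R at V ± 5.5·n: W = (5.20, 1.78), R = (-5.20, -1.78). Equal radii place U and B the same way about N: U = N + 5.5·n = (18.3, -36.4), B = N − 5.5·n = (7.88, -40.0). Then cos ∠BRU = RB·RU / (|RB||RU|), giving 15.2°.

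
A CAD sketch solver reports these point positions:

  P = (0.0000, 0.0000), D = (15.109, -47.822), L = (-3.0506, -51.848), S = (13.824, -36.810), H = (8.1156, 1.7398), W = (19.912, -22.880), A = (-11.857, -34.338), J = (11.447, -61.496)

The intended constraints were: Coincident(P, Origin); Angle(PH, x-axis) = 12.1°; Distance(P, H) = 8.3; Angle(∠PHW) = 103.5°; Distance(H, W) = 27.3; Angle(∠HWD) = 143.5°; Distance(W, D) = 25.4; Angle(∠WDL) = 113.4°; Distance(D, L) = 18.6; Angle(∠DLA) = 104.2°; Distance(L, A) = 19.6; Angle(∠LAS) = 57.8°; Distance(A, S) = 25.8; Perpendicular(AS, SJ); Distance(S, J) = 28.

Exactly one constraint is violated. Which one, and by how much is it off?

Distance(S, J) = 28 — off by 3.20.

P = (0.00, 0.00) ✓; PH at 12.10° ✓; |PH| = 8.300 ✓; ∠PHW = 103.5° ✓; |HW| = 27.30 ✓; ∠HWD = 143.5° ✓; |WD| = 25.40 ✓; ∠WDL = 113.4° ✓; |DL| = 18.60 ✓; ∠DLA = 104.2° ✓; |LA| = 19.60 ✓; ∠LAS = 57.80° ✓; |AS| = 25.80 ✓; ∠(AS, SJ) = 90.00° ✓; |SJ| = 24.80 ✗.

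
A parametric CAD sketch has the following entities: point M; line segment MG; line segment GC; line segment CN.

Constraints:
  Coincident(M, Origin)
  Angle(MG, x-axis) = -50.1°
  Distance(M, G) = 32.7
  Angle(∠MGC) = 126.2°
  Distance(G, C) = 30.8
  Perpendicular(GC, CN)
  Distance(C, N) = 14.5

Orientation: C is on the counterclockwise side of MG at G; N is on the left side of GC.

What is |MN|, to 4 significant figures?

51.50

M is at the origin; MG runs at -50.1° with length 32.7, so G = 32.7·(cos -50.1°, sin -50.1°) = (20.98, -25.09). ∠MGC = 126.2°, so GC runs at -50.1° + (180° − 126.2°) = 3.700° from the x-axis; with |GC| = 30.8, C = G + 30.8·(cos 3.700°, sin 3.700°) = (51.71, -23.10). GC is perpendicular to CN; with |CN| = 14.5 on the left of GC, N = C + 14.5·(-0.06453, 0.9979) = (50.78, -8.629). Then |MN| = |N − M| = 51.50.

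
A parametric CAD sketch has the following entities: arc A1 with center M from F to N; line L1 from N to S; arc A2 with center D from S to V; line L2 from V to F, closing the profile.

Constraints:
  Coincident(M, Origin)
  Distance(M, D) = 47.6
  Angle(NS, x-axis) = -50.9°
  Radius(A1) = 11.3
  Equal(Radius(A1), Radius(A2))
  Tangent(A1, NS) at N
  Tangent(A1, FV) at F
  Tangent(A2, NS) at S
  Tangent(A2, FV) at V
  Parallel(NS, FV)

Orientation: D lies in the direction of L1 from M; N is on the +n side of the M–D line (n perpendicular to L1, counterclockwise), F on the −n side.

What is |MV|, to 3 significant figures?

48.9

Tangency of A1 to both parallel lines with radius 11.3 puts N and F at M ± 11.3·n: N = (8.77, 7.13), F = (-8.77, -7.13). Equal radii place S and V the same way about D: S = D + 11.3·n = (38.8, -29.8), V = D − 11.3·n = (21.3, -44.1). Then |MV| = |V − M| = 48.9.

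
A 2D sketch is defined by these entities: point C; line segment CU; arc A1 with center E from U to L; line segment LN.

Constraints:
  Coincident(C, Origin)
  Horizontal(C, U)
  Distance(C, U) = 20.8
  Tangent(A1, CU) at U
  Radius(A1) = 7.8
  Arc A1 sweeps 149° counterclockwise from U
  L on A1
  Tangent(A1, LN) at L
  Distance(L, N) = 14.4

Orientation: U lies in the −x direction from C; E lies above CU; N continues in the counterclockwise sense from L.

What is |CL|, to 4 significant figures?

22.17

C is at the origin; C and U share the same y with |CU| = 20.8 and U on the −x side, so U = (-20.80, 0.000). The tangent condition forces EU to be normal to CU, so E = U + (0, 7.8) = (-20.80, 7.800). On A1, U sits at bearing -90° from E; a 149° counterclockwise sweep puts L at bearing 59°, so L = E + 7.8·(cos 59°, sin 59°) = (-16.78, 14.49). Then |CL| = |L − C| = 22.17.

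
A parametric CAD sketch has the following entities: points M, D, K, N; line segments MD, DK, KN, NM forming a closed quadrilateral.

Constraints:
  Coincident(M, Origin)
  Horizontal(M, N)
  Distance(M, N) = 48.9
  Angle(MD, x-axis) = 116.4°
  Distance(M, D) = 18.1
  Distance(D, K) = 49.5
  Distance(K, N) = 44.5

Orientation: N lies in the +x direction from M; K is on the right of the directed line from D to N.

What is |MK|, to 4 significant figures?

31.40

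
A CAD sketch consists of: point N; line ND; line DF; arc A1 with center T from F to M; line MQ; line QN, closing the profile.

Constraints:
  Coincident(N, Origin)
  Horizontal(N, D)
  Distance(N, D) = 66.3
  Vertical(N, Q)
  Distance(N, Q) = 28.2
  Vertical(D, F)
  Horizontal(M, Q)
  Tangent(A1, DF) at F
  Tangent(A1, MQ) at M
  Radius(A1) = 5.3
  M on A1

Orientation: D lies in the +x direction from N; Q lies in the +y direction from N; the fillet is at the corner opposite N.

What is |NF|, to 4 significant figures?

70.14

The virtual corner opposite N is at (66.30, 28.20). The tangent condition forces TF to be normal to DF and since A1 is tangent to MQ there, TM ⟂ MQ, with radius 5.3, so the center T sits 5.3 in from both sides at T = (61.00, 22.90). That places the tangent points at F = (66.30, 22.90) on DF and M = (61.00, 28.20) on MQ. Then |NF| = |F − N| = 70.14.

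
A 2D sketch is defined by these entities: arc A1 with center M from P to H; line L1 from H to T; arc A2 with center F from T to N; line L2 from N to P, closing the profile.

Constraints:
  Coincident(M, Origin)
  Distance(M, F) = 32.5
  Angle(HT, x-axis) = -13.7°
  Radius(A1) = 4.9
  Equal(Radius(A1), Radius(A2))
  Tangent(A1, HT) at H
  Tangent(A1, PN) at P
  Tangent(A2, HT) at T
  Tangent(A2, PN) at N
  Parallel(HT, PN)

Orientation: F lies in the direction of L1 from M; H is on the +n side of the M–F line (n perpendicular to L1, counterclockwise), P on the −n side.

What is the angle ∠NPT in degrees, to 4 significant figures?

16.78°

The slot axis is L1's direction at -13.7°, so u = (cos -13.7°, sin -13.7°) = (0.9715, -0.2368) and n = (−sin -13.7°, cos -13.7°) = (0.2368, 0.9715). M is at the origin and F lies 32.5 along u from M, so F = 32.5·u = (31.58, -7.697). Tangency of A1 to both parallel lines with radius 4.9 puts H and P at M ± 4.9·n: H = (1.161, 4.761), P = (-1.161, -4.761). Equal radii place T and N the same way about F: T = F + 4.9·n = (32.74, -2.937), N = F − 4.9·n = (30.41, -12.46). Then cos ∠NPT = PN·PT / (|PN||PT|), giving 16.78°.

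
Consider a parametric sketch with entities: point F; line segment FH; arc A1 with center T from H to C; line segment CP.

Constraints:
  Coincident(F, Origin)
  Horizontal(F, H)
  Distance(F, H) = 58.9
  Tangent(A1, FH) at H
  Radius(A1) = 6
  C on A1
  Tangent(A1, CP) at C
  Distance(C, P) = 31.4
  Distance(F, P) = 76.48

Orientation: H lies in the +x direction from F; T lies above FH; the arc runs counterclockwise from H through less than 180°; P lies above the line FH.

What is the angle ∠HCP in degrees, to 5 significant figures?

136.90°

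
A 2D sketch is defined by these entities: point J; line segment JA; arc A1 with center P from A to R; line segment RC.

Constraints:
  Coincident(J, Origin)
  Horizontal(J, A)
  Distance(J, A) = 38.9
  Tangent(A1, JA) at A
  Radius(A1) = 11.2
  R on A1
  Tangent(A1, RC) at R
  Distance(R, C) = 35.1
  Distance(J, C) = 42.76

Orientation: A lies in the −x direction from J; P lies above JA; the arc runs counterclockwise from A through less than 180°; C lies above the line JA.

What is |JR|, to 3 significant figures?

29.3

Checks: J = (0.00, 0.00) ✓; |PA| = 11.20 ✓; |PR| = 11.20 ✓; ∠(PR, RC) = 90.00° ✓; |RC| = 35.10 ✓; |JC| = 42.76 ✓.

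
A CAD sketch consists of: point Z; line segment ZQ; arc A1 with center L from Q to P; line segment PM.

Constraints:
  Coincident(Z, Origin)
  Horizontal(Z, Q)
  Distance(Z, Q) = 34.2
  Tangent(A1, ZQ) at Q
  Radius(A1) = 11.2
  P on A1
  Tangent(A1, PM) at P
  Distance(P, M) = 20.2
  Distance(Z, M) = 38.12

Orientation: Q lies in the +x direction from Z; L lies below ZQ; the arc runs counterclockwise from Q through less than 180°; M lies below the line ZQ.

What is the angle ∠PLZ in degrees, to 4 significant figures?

15.95°

Checks: |LP| = 11.20 ✓; ∠(LP, PM) = 90.00° ✓; |PM| = 20.20 ✓; |ZM| = 38.12 ✓.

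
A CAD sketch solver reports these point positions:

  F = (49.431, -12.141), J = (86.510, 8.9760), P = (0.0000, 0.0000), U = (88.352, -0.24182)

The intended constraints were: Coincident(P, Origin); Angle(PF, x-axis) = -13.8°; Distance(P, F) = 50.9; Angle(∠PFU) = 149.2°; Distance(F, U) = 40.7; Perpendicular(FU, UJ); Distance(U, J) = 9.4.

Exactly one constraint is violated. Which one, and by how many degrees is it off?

Perpendicular(FU, UJ) — off by 5.70°.

P = (0.00, 0.00) ✓; PF at -13.80° ✓; |PF| = 50.90 ✓; ∠PFU = 149.2° ✓; |FU| = 40.70 ✓; ∠(FU, UJ) = 84.30° ✗; |UJ| = 9.400 ✓.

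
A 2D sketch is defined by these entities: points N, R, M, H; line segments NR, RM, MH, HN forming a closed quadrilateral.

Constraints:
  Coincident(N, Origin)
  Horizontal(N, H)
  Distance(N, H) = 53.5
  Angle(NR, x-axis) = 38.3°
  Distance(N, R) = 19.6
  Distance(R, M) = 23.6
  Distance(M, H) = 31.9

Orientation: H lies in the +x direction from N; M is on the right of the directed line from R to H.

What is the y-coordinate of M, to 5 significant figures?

-10.105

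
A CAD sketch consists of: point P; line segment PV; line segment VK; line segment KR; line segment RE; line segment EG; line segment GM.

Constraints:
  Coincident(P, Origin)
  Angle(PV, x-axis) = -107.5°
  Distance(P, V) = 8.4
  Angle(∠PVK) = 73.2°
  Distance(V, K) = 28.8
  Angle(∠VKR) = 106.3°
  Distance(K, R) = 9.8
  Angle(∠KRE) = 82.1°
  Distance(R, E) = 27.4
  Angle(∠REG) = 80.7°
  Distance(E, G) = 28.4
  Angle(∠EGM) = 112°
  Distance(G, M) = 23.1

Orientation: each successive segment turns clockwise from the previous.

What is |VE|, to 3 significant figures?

14.1

∠VKR = 106.3° gives KR at 72.0° from the x-axis; with |KR| = 9.8, R = (-23.3, 17.5). ∠KRE = 82.1° gives RE at -25.9° from the x-axis; with |RE| = 27.4, E = (1.36, 5.57). Then |VE| = |E − V| = 14.1.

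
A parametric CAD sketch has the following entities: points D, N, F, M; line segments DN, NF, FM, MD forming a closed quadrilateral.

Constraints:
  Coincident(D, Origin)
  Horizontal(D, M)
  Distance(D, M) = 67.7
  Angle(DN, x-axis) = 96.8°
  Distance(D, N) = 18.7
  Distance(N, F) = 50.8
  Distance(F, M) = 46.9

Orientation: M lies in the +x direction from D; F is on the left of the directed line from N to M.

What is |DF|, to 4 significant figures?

59.45

Checks: |NF| = 50.80 ✓; |FM| = 46.90 ✓.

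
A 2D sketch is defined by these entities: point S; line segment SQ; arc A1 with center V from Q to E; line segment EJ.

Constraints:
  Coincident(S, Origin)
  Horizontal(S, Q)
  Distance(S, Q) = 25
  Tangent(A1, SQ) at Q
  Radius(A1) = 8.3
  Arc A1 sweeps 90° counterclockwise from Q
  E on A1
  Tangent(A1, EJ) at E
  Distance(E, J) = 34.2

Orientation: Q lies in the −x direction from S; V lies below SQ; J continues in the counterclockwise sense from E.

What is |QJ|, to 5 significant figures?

43.303

On A1, Q sits at bearing 90° from V; a 90° counterclockwise sweep puts E at bearing 180°, so E = V + 8.3·(cos 180°, sin 180°) = (-33.300, -8.3000). Since A1 is tangent to EJ there, VE ⟂ EJ, so EJ runs along (−sin 180°, cos 180°); with |EJ| = 34.2, J = (-33.300, -42.500). Then |QJ| = |J − Q| = 43.303.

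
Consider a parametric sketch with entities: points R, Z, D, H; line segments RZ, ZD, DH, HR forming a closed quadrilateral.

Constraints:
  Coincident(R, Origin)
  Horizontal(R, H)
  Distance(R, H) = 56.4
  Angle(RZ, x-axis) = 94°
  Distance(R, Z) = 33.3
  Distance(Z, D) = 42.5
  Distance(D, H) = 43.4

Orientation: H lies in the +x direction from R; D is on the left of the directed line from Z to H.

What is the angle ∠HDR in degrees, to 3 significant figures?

67.4°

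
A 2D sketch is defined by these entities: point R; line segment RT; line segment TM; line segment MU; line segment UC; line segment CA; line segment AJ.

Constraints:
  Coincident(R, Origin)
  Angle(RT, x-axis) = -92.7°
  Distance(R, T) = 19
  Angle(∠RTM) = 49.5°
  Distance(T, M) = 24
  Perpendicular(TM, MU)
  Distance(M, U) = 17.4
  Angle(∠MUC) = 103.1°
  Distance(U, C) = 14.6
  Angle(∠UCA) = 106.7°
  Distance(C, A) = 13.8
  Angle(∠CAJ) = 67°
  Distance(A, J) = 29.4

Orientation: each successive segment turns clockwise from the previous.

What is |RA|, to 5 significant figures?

11.016

∠MUC = 103.1° gives UC at -30.100° from the x-axis; with |UC| = 14.6, C = (6.1521, 2.8122). ∠UCA = 106.7° gives CA at -103.40° from the x-axis; with |CA| = 13.8, A = (2.9539, -10.612). Then |RA| = |A − R| = 11.016.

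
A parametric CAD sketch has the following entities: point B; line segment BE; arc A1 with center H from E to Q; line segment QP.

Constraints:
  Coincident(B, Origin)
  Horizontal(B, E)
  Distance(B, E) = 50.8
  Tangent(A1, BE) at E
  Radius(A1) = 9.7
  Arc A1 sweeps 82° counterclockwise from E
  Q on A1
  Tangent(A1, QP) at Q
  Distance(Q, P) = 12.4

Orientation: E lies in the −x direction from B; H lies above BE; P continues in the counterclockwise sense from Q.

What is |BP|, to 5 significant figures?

44.535

On A1, E sits at bearing -90° from H; an 82° counterclockwise sweep puts Q at bearing -8°, so Q = H + 9.7·(cos -8°, sin -8°) = (-41.194, 8.3500). The tangent condition forces HQ to be normal to QP, so QP runs along (−sin -8°, cos -8°); with |QP| = 12.4, P = (-39.469, 20.629). Then |BP| = |P − B| = 44.535.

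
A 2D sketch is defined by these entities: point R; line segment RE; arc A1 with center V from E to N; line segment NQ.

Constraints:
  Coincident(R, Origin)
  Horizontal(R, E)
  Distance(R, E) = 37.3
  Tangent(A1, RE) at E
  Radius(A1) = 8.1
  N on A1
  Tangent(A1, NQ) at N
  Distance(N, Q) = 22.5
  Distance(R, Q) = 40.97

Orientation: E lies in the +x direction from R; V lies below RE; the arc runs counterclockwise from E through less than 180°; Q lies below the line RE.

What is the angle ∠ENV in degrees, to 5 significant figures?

46.757°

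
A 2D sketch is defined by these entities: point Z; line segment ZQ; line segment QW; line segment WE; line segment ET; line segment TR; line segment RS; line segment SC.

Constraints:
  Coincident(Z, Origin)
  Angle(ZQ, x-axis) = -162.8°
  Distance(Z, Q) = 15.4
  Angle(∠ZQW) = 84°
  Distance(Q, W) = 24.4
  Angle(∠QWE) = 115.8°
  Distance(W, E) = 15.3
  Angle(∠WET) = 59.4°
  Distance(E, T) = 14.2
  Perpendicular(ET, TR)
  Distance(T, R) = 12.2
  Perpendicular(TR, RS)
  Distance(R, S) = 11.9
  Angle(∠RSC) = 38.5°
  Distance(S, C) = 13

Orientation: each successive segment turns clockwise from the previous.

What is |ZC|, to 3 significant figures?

18.6

Z is at the origin; ZQ runs at -162.8° with length 15.4, so Q = (-14.7, -4.55). ∠ZQW = 84.0° gives QW at 101° from the x-axis; with |QW| = 24.4, W = (-19.5, 19.4). ∠QWE = 115.8° gives WE at 37.0° from the x-axis; with |WE| = 15.3, E = (-7.23, 28.6). ∠WET = 59.4° gives ET at -83.6° from the x-axis; with |ET| = 14.2, T = (-5.65, 14.5). ET is perpendicular to TR, so TR runs at -174°; with |TR| = 12.2, R = (-17.8, 13.1). The perpendicularity gives RS at right angles to TR, so RS runs at 96.4°; with |RS| = 11.9, S = (-19.1, 24.9). ∠RSC = 38.5° gives SC at -45.1° from the x-axis; with |SC| = 13.0, C = (-9.92, 15.7). Then |ZC| = |C − Z| = 18.6.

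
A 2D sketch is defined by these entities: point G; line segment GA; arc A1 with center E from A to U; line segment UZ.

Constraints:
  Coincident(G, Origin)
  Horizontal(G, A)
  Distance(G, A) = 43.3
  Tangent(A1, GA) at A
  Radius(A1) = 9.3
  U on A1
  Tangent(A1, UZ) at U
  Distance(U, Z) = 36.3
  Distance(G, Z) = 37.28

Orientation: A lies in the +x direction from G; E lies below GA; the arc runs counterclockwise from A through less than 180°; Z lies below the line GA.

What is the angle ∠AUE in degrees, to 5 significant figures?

62.142°

G is at the origin; G and A share the same y with |GA| = 43.3 and A on the +x side, so A = (43.300, 0.0000). Tangency of A1 to GA means the radius EA is perpendicular to GA, so E = A + (0, -9.3) = (43.300, -9.3000). Since EU ⟂ UZ (tangency), |EZ| = √(9.3² + 36.3²) = 37.472 regardless of where U sits on A1. So Z lies on both circle(G, 37.28) and circle(E, 37.472); the below-GA intersection is Z = (15.168, -34.055). U is the foot of the tangent from Z: U = (35.616, -4.0614).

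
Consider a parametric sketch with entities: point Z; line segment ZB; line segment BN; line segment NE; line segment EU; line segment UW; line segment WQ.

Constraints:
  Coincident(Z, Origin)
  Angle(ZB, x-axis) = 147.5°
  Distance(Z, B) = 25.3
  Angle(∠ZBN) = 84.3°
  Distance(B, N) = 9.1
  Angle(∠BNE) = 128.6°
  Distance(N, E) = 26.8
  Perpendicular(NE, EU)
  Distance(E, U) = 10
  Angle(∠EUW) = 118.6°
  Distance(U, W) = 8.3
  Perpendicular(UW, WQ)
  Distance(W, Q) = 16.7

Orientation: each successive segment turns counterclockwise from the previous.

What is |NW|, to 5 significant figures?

24.000

Z is at the origin; ZB runs at 147.5° with length 25.3, so B = (-21.338, 13.594). ∠ZBN = 84.3° gives BN at -116.80° from the x-axis; with |BN| = 9.1, N = (-25.441, 5.4711). ∠BNE = 128.6° gives NE at -65.400° from the x-axis; with |NE| = 26.8, E = (-14.284, -18.896). NE ⟂ EU, so EU runs at 24.600°; with |EU| = 10.0, U = (-5.1921, -14.734). ∠EUW = 118.6° gives UW at 86.000° from the x-axis; with |UW| = 8.3, W = (-4.6131, -6.4538). Then |NW| = |W − N| = 24.000.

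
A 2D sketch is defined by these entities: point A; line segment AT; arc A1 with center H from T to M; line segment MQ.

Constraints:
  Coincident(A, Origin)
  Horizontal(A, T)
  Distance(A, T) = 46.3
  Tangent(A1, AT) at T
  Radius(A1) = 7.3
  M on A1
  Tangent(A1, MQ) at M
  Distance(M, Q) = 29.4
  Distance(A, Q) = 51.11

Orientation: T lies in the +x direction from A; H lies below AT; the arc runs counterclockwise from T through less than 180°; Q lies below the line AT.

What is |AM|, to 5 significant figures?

39.591

A is at the origin; AT is horizontal with |AT| = 46.3 and T on the +x side, so T = (46.300, 0.0000). Since A1 is tangent to AT there, HT ⟂ AT, so H = T + (0, -7.3) = (46.300, -7.3000). Since HM ⟂ MQ (tangency), |HQ| = √(7.3² + 29.4²) = 30.293 regardless of where M sits on A1. So Q lies on both circle(A, 51.11) and circle(H, 30.293); the below-AT intersection is Q = (36.363, -35.916). M is the foot of the tangent from Q: M = (39.030, -6.6377).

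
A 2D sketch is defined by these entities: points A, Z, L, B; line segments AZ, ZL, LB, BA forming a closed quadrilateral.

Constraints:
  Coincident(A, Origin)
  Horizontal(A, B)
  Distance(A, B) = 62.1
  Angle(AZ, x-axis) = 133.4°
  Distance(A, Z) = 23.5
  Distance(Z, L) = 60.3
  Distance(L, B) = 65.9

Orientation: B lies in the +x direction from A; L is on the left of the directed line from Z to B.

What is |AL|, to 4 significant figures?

63.98

A is at the origin; AB is horizontal with |AB| = 62.1 and B in +x, so B = (62.1, 0). AZ runs at 133.4° with |AZ| = 23.5, so Z = (-16.15, 17.07). L is determined by |ZL| = 60.3 and |LB| = 65.9 together: it lies at the intersection of circle(Z, 60.3) and circle(B, 65.9). With |ZB| = 80.09, the foot of the radical line on ZB is 35.63 from Z and the perpendicular offset is √(60.3² − 35.63²) = 48.65. Taking the left-of-ZB solution: L = (29.04, 57.01).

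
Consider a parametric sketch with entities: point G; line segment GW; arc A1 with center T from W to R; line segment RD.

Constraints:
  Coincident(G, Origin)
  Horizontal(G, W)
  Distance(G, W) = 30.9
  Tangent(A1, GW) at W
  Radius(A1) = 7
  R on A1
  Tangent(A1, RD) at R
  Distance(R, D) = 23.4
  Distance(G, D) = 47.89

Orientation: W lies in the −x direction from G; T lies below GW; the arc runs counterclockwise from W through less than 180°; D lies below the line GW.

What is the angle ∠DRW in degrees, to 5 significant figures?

133.59°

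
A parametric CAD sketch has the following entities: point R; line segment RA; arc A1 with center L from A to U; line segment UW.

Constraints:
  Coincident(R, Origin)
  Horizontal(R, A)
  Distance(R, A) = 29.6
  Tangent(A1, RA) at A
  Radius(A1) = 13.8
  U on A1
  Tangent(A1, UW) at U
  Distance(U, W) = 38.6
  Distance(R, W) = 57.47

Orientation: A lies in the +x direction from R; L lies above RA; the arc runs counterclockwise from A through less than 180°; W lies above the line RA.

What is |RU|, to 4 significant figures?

46.37

R is at the origin; R and A share the same y with |RA| = 29.6 and A on the +x side, so A = (29.60, 0.000). The tangent condition forces LA to be normal to RA, so L = A + (0, 13.8) = (29.60, 13.80). Since LU ⟂ UW (tangency), |LW| = √(13.8² + 38.6²) = 40.99 regardless of where U sits on A1. So W lies on both circle(R, 57.47) and circle(L, 40.99); the above-RA intersection is W = (20.37, 53.74). U is the foot of the tangent from W: U = (41.21, 21.25).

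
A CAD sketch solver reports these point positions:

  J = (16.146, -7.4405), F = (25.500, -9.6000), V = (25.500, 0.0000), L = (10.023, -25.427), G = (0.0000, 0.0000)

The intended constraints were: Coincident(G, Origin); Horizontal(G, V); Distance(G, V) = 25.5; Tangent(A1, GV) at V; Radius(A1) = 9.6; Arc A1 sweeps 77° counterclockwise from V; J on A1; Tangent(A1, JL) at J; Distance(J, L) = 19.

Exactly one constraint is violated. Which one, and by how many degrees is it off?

Tangent(A1, JL) at J — off by 5.80°.

G = (0.00, 0.00) ✓; G.y = 0.00, V.y = 0.00 ✓; |GV| = 25.50 ✓; ∠(FV, VG) = 90.00° ✓; |FV| = 9.600 ✓; bearing(F→J) − bearing(F→V) = 77.00° ✓; |FJ| = 9.600 ✓; ∠(FJ, JL) = 95.80° ✗; |JL| = 19.00 ✓.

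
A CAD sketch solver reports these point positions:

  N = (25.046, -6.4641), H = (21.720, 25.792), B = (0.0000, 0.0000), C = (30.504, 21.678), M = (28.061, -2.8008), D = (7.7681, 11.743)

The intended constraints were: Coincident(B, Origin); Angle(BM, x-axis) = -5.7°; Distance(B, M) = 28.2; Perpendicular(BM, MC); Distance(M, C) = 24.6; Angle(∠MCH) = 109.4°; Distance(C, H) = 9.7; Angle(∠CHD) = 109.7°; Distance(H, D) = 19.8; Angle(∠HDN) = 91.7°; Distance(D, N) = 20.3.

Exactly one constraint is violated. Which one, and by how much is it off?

Distance(D, N) = 20.3 — off by 4.80.

B = (0.00, 0.00) ✓; BM at -5.700° ✓; |BM| = 28.20 ✓; ∠(BM, MC) = 90.00° ✓; |MC| = 24.60 ✓; ∠MCH = 109.4° ✓; |CH| = 9.700 ✓; ∠CHD = 109.7° ✓; |HD| = 19.80 ✓; ∠HDN = 91.70° ✓; |DN| = 25.10 ✗.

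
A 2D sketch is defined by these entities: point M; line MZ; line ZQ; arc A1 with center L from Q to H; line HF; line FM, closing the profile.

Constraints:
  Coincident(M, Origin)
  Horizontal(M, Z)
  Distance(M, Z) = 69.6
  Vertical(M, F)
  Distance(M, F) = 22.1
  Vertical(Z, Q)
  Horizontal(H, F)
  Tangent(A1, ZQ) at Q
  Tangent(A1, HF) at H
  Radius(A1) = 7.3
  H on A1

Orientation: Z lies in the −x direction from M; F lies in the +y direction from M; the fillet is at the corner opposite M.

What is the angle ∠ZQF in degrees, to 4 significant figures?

95.99°

The virtual corner opposite M is at (-69.60, 22.10). Since A1 is tangent to ZQ there, LQ ⟂ ZQ and A1 meets HF tangentially, so LH is at right angles to HF, with radius 7.3, so the center L sits 7.3 in from both sides at L = (-62.30, 14.80). That places the tangent points at Q = (-69.60, 14.80) on ZQ and H = (-62.30, 22.10) on HF. Then cos ∠ZQF = QZ·QF / (|QZ||QF|), giving 95.99°.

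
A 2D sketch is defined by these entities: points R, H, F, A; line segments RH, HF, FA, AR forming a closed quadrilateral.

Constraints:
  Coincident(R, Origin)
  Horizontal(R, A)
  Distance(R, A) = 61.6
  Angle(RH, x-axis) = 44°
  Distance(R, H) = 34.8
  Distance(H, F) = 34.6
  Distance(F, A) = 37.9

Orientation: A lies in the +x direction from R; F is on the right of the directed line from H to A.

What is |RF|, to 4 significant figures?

27.24

Checks: |HF| = 34.60 ✓; |FA| = 37.90 ✓.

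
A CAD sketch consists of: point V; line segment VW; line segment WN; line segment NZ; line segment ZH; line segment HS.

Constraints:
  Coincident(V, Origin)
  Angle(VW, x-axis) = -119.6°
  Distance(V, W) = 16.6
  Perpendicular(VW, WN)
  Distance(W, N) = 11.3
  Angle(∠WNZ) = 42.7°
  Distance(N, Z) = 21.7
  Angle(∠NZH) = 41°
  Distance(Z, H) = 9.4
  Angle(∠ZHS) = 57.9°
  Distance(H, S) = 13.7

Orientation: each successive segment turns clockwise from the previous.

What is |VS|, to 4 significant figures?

7.621

∠NZH = 41.0° gives ZH at -125.9° from the x-axis; with |ZH| = 9.4, H = (-2.401, -11.55). ∠ZHS = 57.9° gives HS at 112.0° from the x-axis; with |HS| = 13.7, S = (-7.533, 1.154). Then |VS| = |S − V| = 7.621.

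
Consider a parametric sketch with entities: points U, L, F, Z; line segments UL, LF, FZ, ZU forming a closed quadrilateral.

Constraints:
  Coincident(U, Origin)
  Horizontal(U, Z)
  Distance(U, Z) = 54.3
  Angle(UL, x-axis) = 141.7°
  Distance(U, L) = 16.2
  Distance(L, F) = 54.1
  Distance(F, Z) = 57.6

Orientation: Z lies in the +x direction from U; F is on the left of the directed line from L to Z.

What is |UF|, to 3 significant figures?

55.1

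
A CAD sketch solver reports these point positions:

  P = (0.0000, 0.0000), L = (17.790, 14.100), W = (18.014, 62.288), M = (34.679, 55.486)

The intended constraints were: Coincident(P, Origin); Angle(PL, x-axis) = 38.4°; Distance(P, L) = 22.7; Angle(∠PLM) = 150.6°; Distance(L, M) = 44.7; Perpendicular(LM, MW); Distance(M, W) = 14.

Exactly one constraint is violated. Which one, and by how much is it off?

Distance(M, W) = 14 — off by 4.00.

P = (0.00, 0.00) ✓; PL at 38.40° ✓; |PL| = 22.70 ✓; ∠PLM = 150.6° ✓; |LM| = 44.70 ✓; ∠(LM, MW) = 90.00° ✓; |MW| = 18.00 ✗.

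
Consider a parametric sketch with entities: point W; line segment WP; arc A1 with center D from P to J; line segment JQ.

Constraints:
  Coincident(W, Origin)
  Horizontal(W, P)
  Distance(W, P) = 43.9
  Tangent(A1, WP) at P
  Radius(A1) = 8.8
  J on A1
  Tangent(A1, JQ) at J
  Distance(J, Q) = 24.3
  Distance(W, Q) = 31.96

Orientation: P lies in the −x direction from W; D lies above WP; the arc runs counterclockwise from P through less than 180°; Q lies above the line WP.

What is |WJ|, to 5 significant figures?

37.034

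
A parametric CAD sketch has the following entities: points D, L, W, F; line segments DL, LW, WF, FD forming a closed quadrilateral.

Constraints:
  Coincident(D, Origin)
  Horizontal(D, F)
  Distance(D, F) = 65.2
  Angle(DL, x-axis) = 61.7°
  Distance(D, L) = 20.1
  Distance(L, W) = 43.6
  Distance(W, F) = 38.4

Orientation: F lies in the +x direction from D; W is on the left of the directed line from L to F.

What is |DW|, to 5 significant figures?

60.676

Checks: |LW| = 43.60 ✓; |WF| = 38.40 ✓.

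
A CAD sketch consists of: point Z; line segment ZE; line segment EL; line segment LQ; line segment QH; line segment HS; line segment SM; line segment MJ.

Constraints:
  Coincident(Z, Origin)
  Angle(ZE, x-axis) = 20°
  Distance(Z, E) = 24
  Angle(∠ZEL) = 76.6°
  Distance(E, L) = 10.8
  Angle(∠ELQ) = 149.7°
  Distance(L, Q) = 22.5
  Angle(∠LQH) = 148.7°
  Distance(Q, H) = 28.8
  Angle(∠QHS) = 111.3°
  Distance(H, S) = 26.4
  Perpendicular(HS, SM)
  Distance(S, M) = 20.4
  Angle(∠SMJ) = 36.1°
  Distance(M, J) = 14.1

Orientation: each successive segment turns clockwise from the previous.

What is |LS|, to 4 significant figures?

59.04

Z is at the origin; ZE runs at 20.0° with length 24.0, so E = (22.55, 8.208). ∠ZEL = 76.6° gives EL at -83.40° from the x-axis; with |EL| = 10.8, L = (23.79, -2.520). ∠ELQ = 149.7° gives LQ at -113.7° from the x-axis; with |LQ| = 22.5, Q = (14.75, -23.12). ∠LQH = 148.7° gives QH at -145.0° from the x-axis; with |QH| = 28.8, H = (-8.841, -39.64). ∠QHS = 111.3° gives HS at 146.3° from the x-axis; with |HS| = 26.4, S = (-30.81, -24.99). Then |LS| = |S − L| = 59.04.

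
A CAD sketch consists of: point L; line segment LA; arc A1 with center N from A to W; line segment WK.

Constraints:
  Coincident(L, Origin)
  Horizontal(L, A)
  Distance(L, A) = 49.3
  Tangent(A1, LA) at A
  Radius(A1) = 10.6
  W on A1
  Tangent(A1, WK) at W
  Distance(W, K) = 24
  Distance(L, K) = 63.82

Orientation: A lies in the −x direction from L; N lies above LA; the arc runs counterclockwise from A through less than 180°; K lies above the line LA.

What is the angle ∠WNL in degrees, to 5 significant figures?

42.379°

Checks: |NW| = 10.60 ✓; ∠(NW, WK) = 90.00° ✓; |WK| = 24.00 ✓; |LK| = 63.82 ✓.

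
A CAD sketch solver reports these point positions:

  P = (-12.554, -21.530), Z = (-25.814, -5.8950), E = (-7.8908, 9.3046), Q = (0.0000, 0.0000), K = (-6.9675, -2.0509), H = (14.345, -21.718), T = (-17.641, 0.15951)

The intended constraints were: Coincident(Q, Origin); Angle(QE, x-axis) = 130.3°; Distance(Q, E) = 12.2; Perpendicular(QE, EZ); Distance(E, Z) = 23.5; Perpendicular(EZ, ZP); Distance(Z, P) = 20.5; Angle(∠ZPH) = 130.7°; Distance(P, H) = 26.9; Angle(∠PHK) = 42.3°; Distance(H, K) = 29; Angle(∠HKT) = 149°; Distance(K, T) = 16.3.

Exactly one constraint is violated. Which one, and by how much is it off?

Distance(K, T) = 16.3 — off by 5.40.

Q = (0.00, 0.00) ✓; QE at 130.3° ✓; |QE| = 12.20 ✓; ∠(QE, EZ) = 90.00° ✓; |EZ| = 23.50 ✓; ∠(EZ, ZP) = 90.00° ✓; |ZP| = 20.50 ✓; ∠ZPH = 130.7° ✓; |PH| = 26.90 ✓; ∠PHK = 42.30° ✓; |HK| = 29.00 ✓; ∠HKT = 149.0° ✓; |KT| = 10.90 ✗.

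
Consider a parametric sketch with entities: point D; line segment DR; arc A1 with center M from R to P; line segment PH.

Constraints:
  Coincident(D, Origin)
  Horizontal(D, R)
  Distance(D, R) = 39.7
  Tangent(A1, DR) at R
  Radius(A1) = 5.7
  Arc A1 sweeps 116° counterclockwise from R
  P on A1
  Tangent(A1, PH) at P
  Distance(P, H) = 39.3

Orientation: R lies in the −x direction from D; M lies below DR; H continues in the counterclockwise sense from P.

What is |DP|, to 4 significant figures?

45.57

Tangency of A1 to DR means the radius MR is perpendicular to DR, so M = R + (0, -5.7) = (-39.70, -5.700). On A1, R sits at bearing 90° from M; a 116° counterclockwise sweep puts P at bearing 206°, so P = M + 5.7·(cos 206°, sin 206°) = (-44.82, -8.199). Then |DP| = |P − D| = 45.57.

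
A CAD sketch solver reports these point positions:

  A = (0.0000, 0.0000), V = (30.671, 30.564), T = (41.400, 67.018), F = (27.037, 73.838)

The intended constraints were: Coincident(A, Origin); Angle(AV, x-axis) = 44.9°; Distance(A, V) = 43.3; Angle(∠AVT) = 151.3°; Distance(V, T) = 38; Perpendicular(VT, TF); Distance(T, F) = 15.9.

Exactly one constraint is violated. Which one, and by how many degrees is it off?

Perpendicular(VT, TF) — off by 9.00°.

A = (0.00, 0.00) ✓; AV at 44.90° ✓; |AV| = 43.30 ✓; ∠AVT = 151.3° ✓; |VT| = 38.00 ✓; ∠(VT, TF) = 81.00° ✗; |TF| = 15.90 ✓.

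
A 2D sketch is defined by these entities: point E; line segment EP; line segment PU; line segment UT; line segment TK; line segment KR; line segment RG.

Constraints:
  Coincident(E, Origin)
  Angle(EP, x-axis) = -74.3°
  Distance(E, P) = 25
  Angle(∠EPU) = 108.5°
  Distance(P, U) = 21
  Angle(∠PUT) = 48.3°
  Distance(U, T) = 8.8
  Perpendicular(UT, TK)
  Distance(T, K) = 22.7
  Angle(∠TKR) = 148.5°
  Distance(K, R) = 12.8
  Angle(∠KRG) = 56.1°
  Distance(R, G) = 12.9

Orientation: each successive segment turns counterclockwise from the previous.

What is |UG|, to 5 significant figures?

22.126

E is at the origin; EP runs at -74.3° with length 25.0, so P = (6.7650, -24.067). ∠EPU = 108.5° gives PU at -2.8000° from the x-axis; with |PU| = 21.0, U = (27.740, -25.093). ∠PUT = 48.3° gives UT at 128.90° from the x-axis; with |UT| = 8.8, T = (22.214, -18.245). The perpendicularity gives TK at right angles to UT, so TK runs at -141.10°; with |TK| = 22.7, K = (4.5477, -32.499). ∠TKR = 148.5° gives KR at -109.60° from the x-axis; with |KR| = 12.8, R = (0.25397, -44.558). ∠KRG = 56.1° gives RG at 14.300° from the x-axis; with |RG| = 12.9, G = (12.754, -41.371). Then |UG| = |G − U| = 22.126.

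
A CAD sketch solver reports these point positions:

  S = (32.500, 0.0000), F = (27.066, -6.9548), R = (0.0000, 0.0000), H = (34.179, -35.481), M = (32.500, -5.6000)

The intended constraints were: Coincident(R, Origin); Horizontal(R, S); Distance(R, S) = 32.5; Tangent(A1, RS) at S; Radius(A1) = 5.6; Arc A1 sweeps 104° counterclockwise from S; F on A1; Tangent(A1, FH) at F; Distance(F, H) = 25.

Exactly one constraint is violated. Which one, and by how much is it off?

Distance(F, H) = 25 — off by 4.40.

R = (0.00, 0.00) ✓; R.y = 0.00, S.y = 0.00 ✓; |RS| = 32.50 ✓; ∠(MS, SR) = 90.00° ✓; |MS| = 5.600 ✓; bearing(M→F) − bearing(M→S) = 104.0° ✓; |MF| = 5.600 ✓; ∠(MF, FH) = 90.00° ✓; |FH| = 29.40 ✗.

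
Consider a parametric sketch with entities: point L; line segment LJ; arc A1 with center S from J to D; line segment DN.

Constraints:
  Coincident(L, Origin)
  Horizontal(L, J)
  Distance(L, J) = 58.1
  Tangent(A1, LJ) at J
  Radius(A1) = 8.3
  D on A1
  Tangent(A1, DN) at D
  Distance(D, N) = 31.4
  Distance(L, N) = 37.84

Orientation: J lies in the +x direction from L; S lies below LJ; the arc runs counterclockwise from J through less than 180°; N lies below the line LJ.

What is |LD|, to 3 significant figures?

52.5

Checks: |LJ| = 58.10 ✓; |SD| = 8.300 ✓; ∠(SD, DN) = 90.00° ✓; |DN| = 31.40 ✓; |LN| = 37.84 ✓.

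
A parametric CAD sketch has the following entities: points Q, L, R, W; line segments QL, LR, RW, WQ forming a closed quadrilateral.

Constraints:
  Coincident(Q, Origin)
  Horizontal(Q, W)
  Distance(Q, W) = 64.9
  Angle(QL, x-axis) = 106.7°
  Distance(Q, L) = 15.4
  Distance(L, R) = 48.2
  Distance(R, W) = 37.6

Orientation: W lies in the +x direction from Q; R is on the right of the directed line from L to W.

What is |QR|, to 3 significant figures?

36.0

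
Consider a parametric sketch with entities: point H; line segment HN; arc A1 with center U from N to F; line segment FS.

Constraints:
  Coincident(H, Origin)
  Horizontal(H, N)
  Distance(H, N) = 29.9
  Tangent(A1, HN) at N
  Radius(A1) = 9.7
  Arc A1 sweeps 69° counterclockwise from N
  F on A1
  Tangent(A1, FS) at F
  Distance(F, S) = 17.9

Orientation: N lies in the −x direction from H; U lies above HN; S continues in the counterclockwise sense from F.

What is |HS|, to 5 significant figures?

27.097

On A1, N sits at bearing -90° from U; a 69° counterclockwise sweep puts F at bearing -21°, so F = U + 9.7·(cos -21°, sin -21°) = (-20.844, 6.2238). The tangent condition forces UF to be normal to FS, so FS runs along (−sin -21°, cos -21°); with |FS| = 17.9, S = (-14.429, 22.935). Then |HS| = |S − H| = 27.097.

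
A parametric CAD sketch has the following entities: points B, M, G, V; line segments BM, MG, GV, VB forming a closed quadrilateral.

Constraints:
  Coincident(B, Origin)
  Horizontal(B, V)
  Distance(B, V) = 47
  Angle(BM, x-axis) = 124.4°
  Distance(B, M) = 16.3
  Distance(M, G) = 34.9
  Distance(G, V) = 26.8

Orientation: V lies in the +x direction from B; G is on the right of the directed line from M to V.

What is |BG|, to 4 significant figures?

21.14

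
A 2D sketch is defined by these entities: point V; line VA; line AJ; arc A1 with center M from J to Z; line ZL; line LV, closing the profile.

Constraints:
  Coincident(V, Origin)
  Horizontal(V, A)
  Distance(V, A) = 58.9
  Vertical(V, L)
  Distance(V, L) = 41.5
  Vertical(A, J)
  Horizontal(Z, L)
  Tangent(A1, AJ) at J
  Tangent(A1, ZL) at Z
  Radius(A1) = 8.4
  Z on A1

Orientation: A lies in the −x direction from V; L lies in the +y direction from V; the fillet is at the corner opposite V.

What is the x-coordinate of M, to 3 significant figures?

-50.5

V is at the origin; V and A share the same y with |VA| = 58.9 and A on the −x side, so A = (-58.9, 0.00). V and L share the same x with |VL| = 41.5 and L on the +y side, so L = (0.00, 41.5). The virtual corner opposite V is at (-58.9, 41.5). Tangency of A1 to AJ means the radius MJ is perpendicular to AJ and A1 meets ZL tangentially, so MZ is at right angles to ZL, with radius 8.4, so the center M sits 8.4 in from both sides at M = (-50.5, 33.1). So M.x = -50.5.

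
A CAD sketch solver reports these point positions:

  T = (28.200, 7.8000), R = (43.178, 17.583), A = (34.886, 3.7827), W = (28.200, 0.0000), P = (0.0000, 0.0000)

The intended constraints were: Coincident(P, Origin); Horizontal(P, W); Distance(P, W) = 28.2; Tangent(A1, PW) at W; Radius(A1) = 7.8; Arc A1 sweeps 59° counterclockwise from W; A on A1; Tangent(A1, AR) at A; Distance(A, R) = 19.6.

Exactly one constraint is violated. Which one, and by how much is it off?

Distance(A, R) = 19.6 — off by 3.50.

P = (0.00, 0.00) ✓; P.y = 0.00, W.y = 0.00 ✓; |PW| = 28.20 ✓; ∠(TW, WP) = 90.00° ✓; |TW| = 7.800 ✓; bearing(T→A) − bearing(T→W) = 59.00° ✓; |TA| = 7.800 ✓; ∠(TA, AR) = 90.00° ✓; |AR| = 16.10 ✗.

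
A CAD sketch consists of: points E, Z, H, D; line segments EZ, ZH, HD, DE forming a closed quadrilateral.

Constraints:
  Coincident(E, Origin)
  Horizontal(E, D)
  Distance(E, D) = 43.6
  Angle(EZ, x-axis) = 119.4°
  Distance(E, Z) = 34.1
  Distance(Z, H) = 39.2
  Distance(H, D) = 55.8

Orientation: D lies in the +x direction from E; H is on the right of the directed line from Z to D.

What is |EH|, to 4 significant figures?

14.64

E is at the origin; E and D share the same y with |ED| = 43.6 and D in +x, so D = (43.6, 0). EZ runs at 119.4° with |EZ| = 34.1, so Z = (-16.74, 29.71). H is determined by |ZH| = 39.2 and |HD| = 55.8 together: it lies at the intersection of circle(Z, 39.2) and circle(D, 55.8). With |ZD| = 67.26, the foot of the radical line on ZD is 21.90 from Z and the perpendicular offset is √(39.2² − 21.90²) = 32.51. Taking the right-of-ZD solution: H = (-11.45, -9.133).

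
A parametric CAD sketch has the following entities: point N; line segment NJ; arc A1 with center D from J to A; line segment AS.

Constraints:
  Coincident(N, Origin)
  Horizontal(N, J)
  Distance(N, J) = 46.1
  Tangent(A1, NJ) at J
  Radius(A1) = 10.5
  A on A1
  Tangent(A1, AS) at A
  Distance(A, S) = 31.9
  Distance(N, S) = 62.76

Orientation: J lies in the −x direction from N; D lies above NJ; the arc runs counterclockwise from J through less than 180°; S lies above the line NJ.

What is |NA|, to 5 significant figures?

38.399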